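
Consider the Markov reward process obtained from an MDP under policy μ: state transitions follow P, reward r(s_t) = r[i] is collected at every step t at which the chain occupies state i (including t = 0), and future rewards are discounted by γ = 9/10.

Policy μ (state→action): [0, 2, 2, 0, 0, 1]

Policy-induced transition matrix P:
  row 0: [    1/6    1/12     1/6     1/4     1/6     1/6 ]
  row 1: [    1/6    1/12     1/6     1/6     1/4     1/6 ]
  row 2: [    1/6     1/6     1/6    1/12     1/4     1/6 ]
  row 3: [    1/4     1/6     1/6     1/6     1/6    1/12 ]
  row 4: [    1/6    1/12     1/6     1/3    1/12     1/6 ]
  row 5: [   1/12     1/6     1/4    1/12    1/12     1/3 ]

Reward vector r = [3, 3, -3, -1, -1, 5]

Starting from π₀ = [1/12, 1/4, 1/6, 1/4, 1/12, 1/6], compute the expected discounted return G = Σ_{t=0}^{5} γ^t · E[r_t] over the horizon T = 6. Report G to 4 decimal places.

G = 4.3354

t=0: π = [0.0833, 0.2500, 0.1667, 0.2500, 0.0833, 0.1667], E[r] = 1.0000, γ^t·E[r] = 1.000000, running G = 1.000000
t=1: π = [0.1736, 0.1319, 0.1806, 0.1597, 0.1806, 0.1736], E[r] = 0.9028, γ^t·E[r] = 0.812500, running G = 1.812500
t=2: π = [0.1655, 0.1262, 0.1811, 0.1817, 0.1632, 0.1823], E[r] = 0.8981, γ^t·E[r] = 0.727500, running G = 2.540000
t=3: π = [0.1666, 0.1288, 0.1819, 0.1774, 0.1635, 0.1819], E[r] = 0.9092, γ^t·E[r] = 0.662836, running G = 3.202836
t=4: π = [0.1663, 0.1284, 0.1818, 0.1775, 0.1638, 0.1822], E[r] = 0.9084, γ^t·E[r] = 0.596025, running G = 3.798861
t=5: π = [0.1663, 0.1285, 0.1819, 0.1775, 0.1637, 0.1822], E[r] = 0.9087, γ^t·E[r] = 0.536574, running G = 4.335435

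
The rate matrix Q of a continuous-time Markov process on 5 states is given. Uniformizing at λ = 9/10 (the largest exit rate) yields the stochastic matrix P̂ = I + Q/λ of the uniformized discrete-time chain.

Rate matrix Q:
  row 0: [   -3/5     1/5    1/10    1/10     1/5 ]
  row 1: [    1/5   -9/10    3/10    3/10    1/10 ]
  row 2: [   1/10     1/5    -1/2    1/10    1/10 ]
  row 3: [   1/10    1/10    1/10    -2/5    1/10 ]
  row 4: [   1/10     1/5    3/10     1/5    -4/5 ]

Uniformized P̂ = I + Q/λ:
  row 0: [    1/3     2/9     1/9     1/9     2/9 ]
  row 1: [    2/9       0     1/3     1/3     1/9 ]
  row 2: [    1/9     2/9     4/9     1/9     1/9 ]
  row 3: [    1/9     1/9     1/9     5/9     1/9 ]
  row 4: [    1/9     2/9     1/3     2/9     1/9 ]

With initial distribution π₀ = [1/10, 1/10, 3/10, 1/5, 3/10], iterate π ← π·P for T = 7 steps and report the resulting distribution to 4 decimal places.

π = [0.1651, 0.1556, 0.2618, 0.2880, 0.1295]

t=0: π = [0.1000, 0.1000, 0.3000, 0.2000, 0.3000]
t=1: π = [0.1444, 0.1778, 0.3000, 0.2556, 0.1222]
t=2: π = [0.1630, 0.1543, 0.2778, 0.2778, 0.1272]
t=3: π = [0.1645, 0.1571, 0.2663, 0.2830, 0.1292]
t=4: π = [0.1651, 0.1559, 0.2635, 0.2861, 0.1294]
t=5: π = [0.1651, 0.1558, 0.2623, 0.2873, 0.1295]
t=6: π = [0.1651, 0.1557, 0.2619, 0.2878, 0.1295]
t=7: π = [0.1651, 0.1556, 0.2618, 0.2880, 0.1295]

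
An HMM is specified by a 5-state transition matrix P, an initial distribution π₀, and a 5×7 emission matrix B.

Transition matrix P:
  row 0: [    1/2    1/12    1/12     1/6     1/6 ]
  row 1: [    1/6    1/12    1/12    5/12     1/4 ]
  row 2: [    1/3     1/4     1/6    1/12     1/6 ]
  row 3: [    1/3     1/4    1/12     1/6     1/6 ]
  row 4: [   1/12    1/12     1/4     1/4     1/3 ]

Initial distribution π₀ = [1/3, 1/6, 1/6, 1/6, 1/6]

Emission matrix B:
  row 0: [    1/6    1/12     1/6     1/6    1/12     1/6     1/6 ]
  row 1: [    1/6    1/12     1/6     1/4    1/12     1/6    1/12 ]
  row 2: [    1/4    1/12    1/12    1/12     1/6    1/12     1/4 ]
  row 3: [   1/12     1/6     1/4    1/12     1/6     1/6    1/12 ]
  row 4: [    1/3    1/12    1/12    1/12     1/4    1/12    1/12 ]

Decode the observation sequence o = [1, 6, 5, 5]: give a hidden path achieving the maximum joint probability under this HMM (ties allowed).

path = [0, 0, 0, 0]

t=0: δ = [2.778e-02, 1.389e-02, 1.389e-02, 2.778e-02, 1.389e-02]  (obs o_0=1)
t=1: δ = [2.315e-03, 5.787e-04, 8.681e-04, 4.823e-04, 3.858e-04]  ψ = [0, 3, 4, 1, 0]  (obs o_1=6)
t=2: δ = [1.929e-04, 3.617e-05, 1.608e-05, 6.430e-05, 3.215e-05]  ψ = [0, 2, 0, 0, 0]  (obs o_2=5)
t=3: δ = [1.608e-05, 2.679e-06, 1.340e-06, 5.358e-06, 2.679e-06]  ψ = [0, 0, 0, 0, 0]  (obs o_3=5)
backtrack: best end state = 0; path = [0, 0, 0, 0]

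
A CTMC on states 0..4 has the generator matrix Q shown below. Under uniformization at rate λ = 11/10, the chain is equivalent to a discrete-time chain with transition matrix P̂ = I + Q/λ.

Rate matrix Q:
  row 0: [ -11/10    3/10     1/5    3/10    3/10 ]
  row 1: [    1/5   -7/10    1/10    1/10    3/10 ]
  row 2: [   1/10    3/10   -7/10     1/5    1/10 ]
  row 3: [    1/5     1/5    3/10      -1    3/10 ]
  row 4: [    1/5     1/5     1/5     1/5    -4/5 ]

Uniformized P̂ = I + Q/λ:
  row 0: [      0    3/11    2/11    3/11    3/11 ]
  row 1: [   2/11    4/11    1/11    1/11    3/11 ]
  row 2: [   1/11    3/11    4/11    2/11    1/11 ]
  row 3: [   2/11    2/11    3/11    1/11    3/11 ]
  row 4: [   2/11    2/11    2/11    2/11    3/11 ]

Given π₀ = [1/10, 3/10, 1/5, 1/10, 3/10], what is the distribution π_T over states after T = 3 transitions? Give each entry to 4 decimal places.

π = [0.1379, 0.2607, 0.2102, 0.1563, 0.2349]

t=0: π = [0.1000, 0.3000, 0.2000, 0.1000, 0.3000]
t=1: π = [0.1455, 0.2636, 0.2000, 0.1545, 0.2364]
t=2: π = [0.1372, 0.2612, 0.2083, 0.1570, 0.2364]
t=3: π = [0.1379, 0.2607, 0.2102, 0.1563, 0.2349]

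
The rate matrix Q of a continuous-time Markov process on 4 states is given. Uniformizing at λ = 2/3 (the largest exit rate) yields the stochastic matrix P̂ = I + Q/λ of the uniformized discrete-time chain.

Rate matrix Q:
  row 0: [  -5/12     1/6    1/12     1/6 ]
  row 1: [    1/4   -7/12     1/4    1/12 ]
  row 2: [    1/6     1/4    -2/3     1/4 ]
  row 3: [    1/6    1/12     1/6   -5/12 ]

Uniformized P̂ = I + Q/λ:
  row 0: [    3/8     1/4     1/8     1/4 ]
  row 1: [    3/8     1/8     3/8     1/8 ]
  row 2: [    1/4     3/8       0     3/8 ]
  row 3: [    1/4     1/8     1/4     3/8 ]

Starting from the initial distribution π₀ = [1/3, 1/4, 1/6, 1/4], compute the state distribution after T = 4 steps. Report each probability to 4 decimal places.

π = [0.3159, 0.2122, 0.1891, 0.2827]

t=0: π = [0.3333, 0.2500, 0.1667, 0.2500]
t=1: π = [0.3229, 0.2083, 0.1979, 0.2708]
t=2: π = [0.3164, 0.2148, 0.1862, 0.2826]
t=3: π = [0.3164, 0.2111, 0.1908, 0.2817]
t=4: π = [0.3159, 0.2122, 0.1891, 0.2827]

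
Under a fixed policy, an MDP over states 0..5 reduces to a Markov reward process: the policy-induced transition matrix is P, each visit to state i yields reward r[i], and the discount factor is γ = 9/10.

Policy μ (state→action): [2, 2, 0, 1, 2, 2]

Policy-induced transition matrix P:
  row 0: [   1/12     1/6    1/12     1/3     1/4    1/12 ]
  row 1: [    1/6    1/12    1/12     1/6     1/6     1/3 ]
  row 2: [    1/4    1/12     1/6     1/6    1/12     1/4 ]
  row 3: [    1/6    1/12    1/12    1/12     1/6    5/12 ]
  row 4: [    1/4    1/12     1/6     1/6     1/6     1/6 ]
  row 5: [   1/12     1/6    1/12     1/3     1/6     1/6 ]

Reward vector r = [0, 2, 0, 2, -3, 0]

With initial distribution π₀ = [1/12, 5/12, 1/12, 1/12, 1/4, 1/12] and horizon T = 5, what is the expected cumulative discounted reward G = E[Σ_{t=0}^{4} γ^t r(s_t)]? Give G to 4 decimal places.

G = 0.6508

t=0: π = [0.0833, 0.4167, 0.0833, 0.0833, 0.2500, 0.0833], E[r] = 0.2500, γ^t·E[r] = 0.250000, running G = 0.250000
t=1: π = [0.1806, 0.0972, 0.1111, 0.1875, 0.1667, 0.2569], E[r] = 0.0694, γ^t·E[r] = 0.062500, running G = 0.312500
t=2: π = [0.1534, 0.1198, 0.1065, 0.2240, 0.1725, 0.2240], E[r] = 0.1701, γ^t·E[r] = 0.137813, running G = 0.450313
t=3: π = [0.1585, 0.1148, 0.1066, 0.2109, 0.1706, 0.2387], E[r] = 0.1396, γ^t·E[r] = 0.101777, running G = 0.552090
t=4: π = [0.1567, 0.1164, 0.1064, 0.2153, 0.1710, 0.2342], E[r] = 0.1505, γ^t·E[r] = 0.098724, running G = 0.650814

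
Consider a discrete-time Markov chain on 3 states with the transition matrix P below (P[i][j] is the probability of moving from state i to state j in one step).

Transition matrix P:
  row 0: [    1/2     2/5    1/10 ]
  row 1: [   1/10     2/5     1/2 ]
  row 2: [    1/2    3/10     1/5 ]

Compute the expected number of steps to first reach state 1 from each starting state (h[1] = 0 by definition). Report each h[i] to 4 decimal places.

First-step conditioning: h[1] = 0; for i ≠ 1, h[i] = 1 + Σ_k P[i][k]·h[k].
  h[0] = 1 + 1/2·h[0] + 1/10·h[2]
  h[2] = 1 + 1/2·h[0] + 1/5·h[2]
Solving the 2×2 linear system over states ≠ 1 gives exactly h = [18/7, 0, 20/7] (h[1] = 0 is the target).

h = [2.5714, 0.0000, 2.8571]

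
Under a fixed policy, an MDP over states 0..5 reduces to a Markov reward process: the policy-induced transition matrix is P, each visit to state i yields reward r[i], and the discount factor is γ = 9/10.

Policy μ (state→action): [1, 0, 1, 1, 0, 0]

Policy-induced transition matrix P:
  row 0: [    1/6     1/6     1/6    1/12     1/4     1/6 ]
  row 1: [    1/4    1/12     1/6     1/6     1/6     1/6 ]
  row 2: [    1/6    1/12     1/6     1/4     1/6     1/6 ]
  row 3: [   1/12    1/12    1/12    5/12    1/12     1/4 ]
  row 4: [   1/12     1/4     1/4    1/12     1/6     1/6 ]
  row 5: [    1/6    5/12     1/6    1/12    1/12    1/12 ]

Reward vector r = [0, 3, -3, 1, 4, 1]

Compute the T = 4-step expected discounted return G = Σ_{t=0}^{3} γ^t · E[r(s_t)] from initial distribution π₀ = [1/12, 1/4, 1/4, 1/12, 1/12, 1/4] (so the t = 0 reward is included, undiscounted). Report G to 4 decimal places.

t=0: π = [0.0833, 0.2500, 0.2500, 0.0833, 0.0833, 0.2500], E[r] = 0.6667, γ^t·E[r] = 0.666667, running G = 0.666667
t=1: π = [0.1736, 0.1875, 0.1667, 0.1736, 0.1458, 0.1528], E[r] = 0.9722, γ^t·E[r] = 0.875000, running G = 1.541667
t=2: π = [0.1557, 0.1730, 0.1644, 0.1846, 0.1539, 0.1684], E[r] = 0.9948, γ^t·E[r] = 0.805781, running G = 2.347448
t=3: π = [0.1529, 0.1781, 0.1641, 0.1867, 0.1502, 0.1680], E[r] = 0.9975, γ^t·E[r] = 0.727207, running G = 3.074655

G = 3.0747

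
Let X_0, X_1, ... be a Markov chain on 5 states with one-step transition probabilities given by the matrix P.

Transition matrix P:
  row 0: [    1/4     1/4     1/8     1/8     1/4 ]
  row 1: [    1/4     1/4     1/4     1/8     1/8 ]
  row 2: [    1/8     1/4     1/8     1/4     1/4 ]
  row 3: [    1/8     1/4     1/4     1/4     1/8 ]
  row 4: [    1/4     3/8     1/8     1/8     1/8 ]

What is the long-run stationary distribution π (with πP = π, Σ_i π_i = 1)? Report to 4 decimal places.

Balance equations π_j = Σ_i π_i·P[i][j]:
  π_0 = 1/4·π_0 + 1/4·π_1 + 1/8·π_2 + 1/8·π_3 + 1/4·π_4
  π_1 = 1/4·π_0 + 1/4·π_1 + 1/4·π_2 + 1/4·π_3 + 3/8·π_4
  π_2 = 1/8·π_0 + 1/4·π_1 + 1/8·π_2 + 1/4·π_3 + 1/8·π_4
  π_3 = 1/8·π_0 + 1/8·π_1 + 1/4·π_2 + 1/4·π_3 + 1/8·π_4
  normalize: π_0 + π_1 + π_2 + π_3 + π_4 = 1
Solving the linear system gives exactly π = [829/4016, 1091/4016, 723/4016, 677/4016, 87/502].

π = [0.2064, 0.2717, 0.1800, 0.1686, 0.1733]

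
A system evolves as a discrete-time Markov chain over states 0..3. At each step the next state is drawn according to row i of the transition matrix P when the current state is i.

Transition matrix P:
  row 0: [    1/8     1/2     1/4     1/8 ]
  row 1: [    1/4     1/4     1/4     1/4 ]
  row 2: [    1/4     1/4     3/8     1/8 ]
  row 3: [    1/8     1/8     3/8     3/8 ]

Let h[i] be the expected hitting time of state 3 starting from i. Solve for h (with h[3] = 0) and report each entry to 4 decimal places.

h = [5.9574, 5.3617, 6.1277, 0.0000]

First-step conditioning: h[3] = 0; for i ≠ 3, h[i] = 1 + Σ_k P[i][k]·h[k].
  h[0] = 1 + 1/8·h[0] + 1/2·h[1] + 1/4·h[2]
  h[1] = 1 + 1/4·h[0] + 1/4·h[1] + 1/4·h[2]
  h[2] = 1 + 1/4·h[0] + 1/4·h[1] + 3/8·h[2]
Solving the 3×3 linear system over states ≠ 3 gives exactly h = [280/47, 252/47, 288/47, 0] (h[3] = 0 is the target).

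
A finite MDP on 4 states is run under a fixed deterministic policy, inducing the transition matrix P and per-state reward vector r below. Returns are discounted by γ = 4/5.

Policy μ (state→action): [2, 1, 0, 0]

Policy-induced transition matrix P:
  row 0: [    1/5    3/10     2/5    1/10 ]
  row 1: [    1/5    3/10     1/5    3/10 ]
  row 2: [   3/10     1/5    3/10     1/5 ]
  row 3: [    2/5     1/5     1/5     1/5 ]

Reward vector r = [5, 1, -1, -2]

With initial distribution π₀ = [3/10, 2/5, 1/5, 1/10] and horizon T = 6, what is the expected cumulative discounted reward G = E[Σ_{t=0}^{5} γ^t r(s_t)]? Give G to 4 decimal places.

t=0: π = [0.3000, 0.4000, 0.2000, 0.1000], E[r] = 1.5000, γ^t·E[r] = 1.500000, running G = 1.500000
t=1: π = [0.2400, 0.2700, 0.2800, 0.2100], E[r] = 0.7700, γ^t·E[r] = 0.616000, running G = 2.116000
t=2: π = [0.2700, 0.2510, 0.2760, 0.2030], E[r] = 0.9190, γ^t·E[r] = 0.588160, running G = 2.704160
t=3: π = [0.2682, 0.2521, 0.2816, 0.1981], E[r] = 0.9153, γ^t·E[r] = 0.468634, running G = 3.172794
t=4: π = [0.2678, 0.2520, 0.2818, 0.1984], E[r] = 0.9124, γ^t·E[r] = 0.373699, running G = 3.546492
t=5: π = [0.2679, 0.2520, 0.2817, 0.1984], E[r] = 0.9127, γ^t·E[r] = 0.299069, running G = 3.845561

G = 3.8456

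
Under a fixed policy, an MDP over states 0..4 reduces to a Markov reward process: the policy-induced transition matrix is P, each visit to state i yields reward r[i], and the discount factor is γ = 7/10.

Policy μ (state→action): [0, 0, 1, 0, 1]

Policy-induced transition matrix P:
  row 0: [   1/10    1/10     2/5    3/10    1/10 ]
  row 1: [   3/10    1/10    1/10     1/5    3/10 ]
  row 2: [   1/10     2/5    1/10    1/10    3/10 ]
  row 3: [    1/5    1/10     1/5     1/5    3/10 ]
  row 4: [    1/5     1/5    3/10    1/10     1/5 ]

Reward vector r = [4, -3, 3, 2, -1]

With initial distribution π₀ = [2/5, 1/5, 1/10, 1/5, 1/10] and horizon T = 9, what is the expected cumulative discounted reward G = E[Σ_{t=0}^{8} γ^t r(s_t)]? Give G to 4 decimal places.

t=0: π = [0.4000, 0.2000, 0.1000, 0.2000, 0.1000], E[r] = 1.6000, γ^t·E[r] = 1.600000, running G = 1.600000
t=1: π = [0.1700, 0.1400, 0.2600, 0.2200, 0.2100], E[r] = 1.2700, γ^t·E[r] = 0.889000, running G = 2.489000
t=2: π = [0.1710, 0.1990, 0.2150, 0.1700, 0.2450], E[r] = 0.8270, γ^t·E[r] = 0.405230, running G = 2.894230
t=3: π = [0.1813, 0.1890, 0.2173, 0.1711, 0.2413], E[r] = 0.9110, γ^t·E[r] = 0.312473, running G = 3.206703
t=4: π = [0.1790, 0.1893, 0.2198, 0.1723, 0.2396], E[r] = 0.9124, γ^t·E[r] = 0.219070, running G = 3.425773
t=5: π = [0.1791, 0.1899, 0.2189, 0.1720, 0.2402], E[r] = 0.9068, γ^t·E[r] = 0.152410, running G = 3.578183
t=6: π = [0.1792, 0.1897, 0.2190, 0.1720, 0.2402], E[r] = 0.9084, γ^t·E[r] = 0.106878, running G = 3.685061
t=7: π = [0.1792, 0.1897, 0.2190, 0.1720, 0.2401], E[r] = 0.9083, γ^t·E[r] = 0.074806, running G = 3.759867
t=8: π = [0.1792, 0.1897, 0.2190, 0.1720, 0.2402], E[r] = 0.9083, γ^t·E[r] = 0.052359, running G = 3.812227

G = 3.8122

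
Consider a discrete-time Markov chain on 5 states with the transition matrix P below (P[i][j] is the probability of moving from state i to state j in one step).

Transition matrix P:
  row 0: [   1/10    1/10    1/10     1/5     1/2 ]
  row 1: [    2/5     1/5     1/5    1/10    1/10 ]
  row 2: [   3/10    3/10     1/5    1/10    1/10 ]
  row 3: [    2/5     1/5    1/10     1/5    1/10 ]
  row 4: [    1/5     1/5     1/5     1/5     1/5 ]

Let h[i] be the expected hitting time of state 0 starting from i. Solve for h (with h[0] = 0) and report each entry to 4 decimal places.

First-step conditioning: h[0] = 0; for i ≠ 0, h[i] = 1 + Σ_k P[i][k]·h[k].
  h[1] = 1 + 1/5·h[1] + 1/5·h[2] + 1/10·h[3] + 1/10·h[4]
  h[2] = 1 + 3/10·h[1] + 1/5·h[2] + 1/10·h[3] + 1/10·h[4]
  h[3] = 1 + 1/5·h[1] + 1/10·h[2] + 1/5·h[3] + 1/10·h[4]
  h[4] = 1 + 1/5·h[1] + 1/5·h[2] + 1/5·h[3] + 1/5·h[4]
Solving the 4×4 linear system over states ≠ 0 gives exactly h = [0, 2025/727, 4455/1454, 4005/1454, 4945/1454] (h[0] = 0 is the target).

h = [0.0000, 2.7854, 3.0640, 2.7545, 3.4010]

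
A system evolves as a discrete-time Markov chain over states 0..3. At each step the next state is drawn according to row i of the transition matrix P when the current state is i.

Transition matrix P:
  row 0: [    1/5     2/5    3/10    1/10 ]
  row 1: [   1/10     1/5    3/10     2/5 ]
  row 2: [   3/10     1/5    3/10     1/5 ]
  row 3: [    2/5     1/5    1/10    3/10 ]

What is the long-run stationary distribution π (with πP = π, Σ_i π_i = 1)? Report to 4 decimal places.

π = [0.2500, 0.2500, 0.2500, 0.2500]

Balance equations π_j = Σ_i π_i·P[i][j]:
  π_0 = 1/5·π_0 + 1/10·π_1 + 3/10·π_2 + 2/5·π_3
  π_1 = 2/5·π_0 + 1/5·π_1 + 1/5·π_2 + 1/5·π_3
  π_2 = 3/10·π_0 + 3/10·π_1 + 3/10·π_2 + 1/10·π_3
  normalize: π_0 + π_1 + π_2 + π_3 = 1
Solving the linear system gives exactly π = [1/4, 1/4, 1/4, 1/4].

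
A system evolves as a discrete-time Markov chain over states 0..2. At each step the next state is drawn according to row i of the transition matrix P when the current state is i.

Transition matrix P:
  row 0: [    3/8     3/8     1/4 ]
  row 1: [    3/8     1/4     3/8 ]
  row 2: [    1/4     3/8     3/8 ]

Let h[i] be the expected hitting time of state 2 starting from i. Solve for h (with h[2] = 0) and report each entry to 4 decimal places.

First-step conditioning: h[2] = 0; for i ≠ 2, h[i] = 1 + Σ_k P[i][k]·h[k].
  h[0] = 1 + 3/8·h[0] + 3/8·h[1]
  h[1] = 1 + 3/8·h[0] + 1/4·h[1]
Solving the 2×2 linear system over states ≠ 2 gives exactly h = [24/7, 64/21, 0] (h[2] = 0 is the target).

h = [3.4286, 3.0476, 0.0000]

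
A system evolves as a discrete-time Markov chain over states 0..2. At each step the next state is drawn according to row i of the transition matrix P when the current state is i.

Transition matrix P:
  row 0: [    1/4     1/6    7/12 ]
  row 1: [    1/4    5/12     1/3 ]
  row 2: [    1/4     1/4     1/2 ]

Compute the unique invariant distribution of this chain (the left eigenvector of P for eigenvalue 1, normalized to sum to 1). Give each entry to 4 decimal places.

Balance equations π_j = Σ_i π_i·P[i][j]:
  π_0 = 1/4·π_0 + 1/4·π_1 + 1/4·π_2
  π_1 = 1/6·π_0 + 5/12·π_1 + 1/4·π_2
  normalize: π_0 + π_1 + π_2 = 1
Solving the linear system gives exactly π = [1/4, 11/40, 19/40].

π = [0.2500, 0.2750, 0.4750]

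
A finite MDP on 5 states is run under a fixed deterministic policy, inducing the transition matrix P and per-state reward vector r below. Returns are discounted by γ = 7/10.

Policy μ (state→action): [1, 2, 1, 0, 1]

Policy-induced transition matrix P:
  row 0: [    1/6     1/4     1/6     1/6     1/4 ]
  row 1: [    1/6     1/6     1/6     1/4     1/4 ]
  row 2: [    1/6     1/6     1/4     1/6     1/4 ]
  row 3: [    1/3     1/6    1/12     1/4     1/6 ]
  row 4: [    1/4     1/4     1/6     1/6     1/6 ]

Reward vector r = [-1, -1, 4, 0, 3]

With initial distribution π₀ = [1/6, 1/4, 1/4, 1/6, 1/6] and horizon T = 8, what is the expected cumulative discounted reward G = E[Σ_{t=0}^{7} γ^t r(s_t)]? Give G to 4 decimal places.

t=0: π = [0.1667, 0.2500, 0.2500, 0.1667, 0.1667], E[r] = 1.0833, γ^t·E[r] = 1.083333, running G = 1.083333
t=1: π = [0.2083, 0.1944, 0.1736, 0.2014, 0.2222], E[r] = 0.9583, γ^t·E[r] = 0.670833, running G = 1.754167
t=2: π = [0.2188, 0.2025, 0.1644, 0.1997, 0.2147], E[r] = 0.8802, γ^t·E[r] = 0.431302, running G = 2.185469
t=3: π = [0.2178, 0.2028, 0.1637, 0.2002, 0.2155], E[r] = 0.8807, γ^t·E[r] = 0.302077, running G = 2.487546
t=4: π = [0.2180, 0.2028, 0.1636, 0.2002, 0.2154], E[r] = 0.8798, γ^t·E[r] = 0.211249, running G = 2.698795
t=5: π = [0.2180, 0.2028, 0.1636, 0.2003, 0.2154], E[r] = 0.8798, γ^t·E[r] = 0.147866, running G = 2.846661
t=6: π = [0.2180, 0.2028, 0.1636, 0.2003, 0.2154], E[r] = 0.8798, γ^t·E[r] = 0.103505, running G = 2.950167
t=7: π = [0.2180, 0.2028, 0.1636, 0.2003, 0.2154], E[r] = 0.8798, γ^t·E[r] = 0.072454, running G = 3.022620

G = 3.0226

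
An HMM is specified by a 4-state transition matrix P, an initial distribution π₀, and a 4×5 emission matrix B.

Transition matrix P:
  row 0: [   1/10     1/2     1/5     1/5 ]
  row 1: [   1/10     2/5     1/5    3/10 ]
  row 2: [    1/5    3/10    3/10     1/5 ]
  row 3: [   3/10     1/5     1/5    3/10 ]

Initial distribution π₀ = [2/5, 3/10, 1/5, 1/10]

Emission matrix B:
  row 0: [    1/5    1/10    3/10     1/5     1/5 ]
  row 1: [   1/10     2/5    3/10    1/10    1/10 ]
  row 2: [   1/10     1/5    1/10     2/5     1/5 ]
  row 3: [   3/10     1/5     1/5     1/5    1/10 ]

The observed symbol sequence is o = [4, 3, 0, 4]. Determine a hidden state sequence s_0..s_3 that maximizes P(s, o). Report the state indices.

path = [0, 2, 3, 0]

t=0: δ = [8.000e-02, 3.000e-02, 4.000e-02, 1.000e-02]  (obs o_0=4)
t=1: δ = [1.600e-03, 4.000e-03, 6.400e-03, 3.200e-03]  ψ = [0, 0, 0, 0]  (obs o_1=3)
t=2: δ = [2.560e-04, 1.920e-04, 1.920e-04, 3.840e-04]  ψ = [2, 2, 2, 2]  (obs o_2=0)
t=3: δ = [2.304e-05, 1.280e-05, 1.536e-05, 1.152e-05]  ψ = [3, 0, 3, 3]  (obs o_3=4)
backtrack: best end state = 0; path = [0, 2, 3, 0]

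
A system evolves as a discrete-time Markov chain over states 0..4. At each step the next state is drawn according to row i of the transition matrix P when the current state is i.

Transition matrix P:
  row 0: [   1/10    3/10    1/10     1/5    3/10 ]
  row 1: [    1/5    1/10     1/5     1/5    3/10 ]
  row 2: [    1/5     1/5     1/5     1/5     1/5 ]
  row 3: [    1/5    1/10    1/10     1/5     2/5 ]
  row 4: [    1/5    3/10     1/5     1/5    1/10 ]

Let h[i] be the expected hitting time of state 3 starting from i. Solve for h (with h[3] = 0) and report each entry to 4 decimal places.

h = [5.0000, 5.0000, 5.0000, 0.0000, 5.0000]

First-step conditioning: h[3] = 0; for i ≠ 3, h[i] = 1 + Σ_k P[i][k]·h[k].
  h[0] = 1 + 1/10·h[0] + 3/10·h[1] + 1/10·h[2] + 3/10·h[4]
  h[1] = 1 + 1/5·h[0] + 1/10·h[1] + 1/5·h[2] + 3/10·h[4]
  h[2] = 1 + 1/5·h[0] + 1/5·h[1] + 1/5·h[2] + 1/5·h[4]
  h[4] = 1 + 1/5·h[0] + 3/10·h[1] + 1/5·h[2] + 1/10·h[4]
Solving the 4×4 linear system over states ≠ 3 gives exactly h = [5, 5, 5, 0, 5] (h[3] = 0 is the target).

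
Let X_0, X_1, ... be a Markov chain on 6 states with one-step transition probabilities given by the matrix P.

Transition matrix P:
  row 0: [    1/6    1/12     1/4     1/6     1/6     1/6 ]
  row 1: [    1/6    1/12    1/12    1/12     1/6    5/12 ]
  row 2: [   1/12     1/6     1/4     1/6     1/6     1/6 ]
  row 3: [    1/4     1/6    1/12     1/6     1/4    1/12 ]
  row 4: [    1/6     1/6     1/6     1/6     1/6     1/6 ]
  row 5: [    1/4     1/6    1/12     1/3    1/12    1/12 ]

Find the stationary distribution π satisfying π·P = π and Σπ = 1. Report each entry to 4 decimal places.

Balance equations π_j = Σ_i π_i·P[i][j]:
  π_0 = 1/6·π_0 + 1/6·π_1 + 1/12·π_2 + 1/4·π_3 + 1/6·π_4 + 1/4·π_5
  π_1 = 1/12·π_0 + 1/12·π_1 + 1/6·π_2 + 1/6·π_3 + 1/6·π_4 + 1/6·π_5
  π_2 = 1/4·π_0 + 1/12·π_1 + 1/4·π_2 + 1/12·π_3 + 1/6·π_4 + 1/12·π_5
  π_3 = 1/6·π_0 + 1/12·π_1 + 1/6·π_2 + 1/6·π_3 + 1/6·π_4 + 1/3·π_5
  π_4 = 1/6·π_0 + 1/6·π_1 + 1/6·π_2 + 1/4·π_3 + 1/6·π_4 + 1/12·π_5
  normalize: π_0 + π_1 + π_2 + π_3 + π_4 + π_5 = 1
Solving the linear system gives exactly π = [12557/68425, 9561/68425, 10501/68425, 3591/19550, 11471/68425, 23533/136850].

π = [0.1835, 0.1397, 0.1535, 0.1837, 0.1676, 0.1720]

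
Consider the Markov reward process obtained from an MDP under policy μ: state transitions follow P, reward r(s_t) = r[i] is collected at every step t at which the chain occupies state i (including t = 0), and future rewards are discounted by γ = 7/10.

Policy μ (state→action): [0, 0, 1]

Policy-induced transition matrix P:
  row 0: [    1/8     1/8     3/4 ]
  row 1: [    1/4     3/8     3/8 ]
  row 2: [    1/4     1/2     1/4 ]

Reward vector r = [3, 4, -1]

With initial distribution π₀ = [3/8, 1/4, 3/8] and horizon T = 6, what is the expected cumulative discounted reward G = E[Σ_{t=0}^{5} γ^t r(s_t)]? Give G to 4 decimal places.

G = 4.9588

t=0: π = [0.3750, 0.2500, 0.3750], E[r] = 1.7500, γ^t·E[r] = 1.750000, running G = 1.750000
t=1: π = [0.2031, 0.3281, 0.4688], E[r] = 1.4531, γ^t·E[r] = 1.017188, running G = 2.767188
t=2: π = [0.2246, 0.3828, 0.3926], E[r] = 1.8125, γ^t·E[r] = 0.888125, running G = 3.655313
t=3: π = [0.2219, 0.3679, 0.4102], E[r] = 1.7273, γ^t·E[r] = 0.592462, running G = 4.247775
t=4: π = [0.2223, 0.3708, 0.4070], E[r] = 1.7430, γ^t·E[r] = 0.418490, running G = 4.666264
t=5: π = [0.2222, 0.3703, 0.4075], E[r] = 1.7404, γ^t·E[r] = 0.292507, running G = 4.958772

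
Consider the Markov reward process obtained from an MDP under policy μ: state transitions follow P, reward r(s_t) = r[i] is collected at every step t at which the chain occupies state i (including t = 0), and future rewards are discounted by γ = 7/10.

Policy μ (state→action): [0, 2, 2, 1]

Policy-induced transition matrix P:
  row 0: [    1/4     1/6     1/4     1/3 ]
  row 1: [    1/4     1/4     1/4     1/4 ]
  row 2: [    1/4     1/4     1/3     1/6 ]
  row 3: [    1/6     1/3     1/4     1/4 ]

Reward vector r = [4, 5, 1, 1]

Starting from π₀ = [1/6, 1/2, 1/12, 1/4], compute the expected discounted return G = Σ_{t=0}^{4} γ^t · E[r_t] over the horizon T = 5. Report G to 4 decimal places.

G = 8.2923

t=0: π = [0.1667, 0.5000, 0.0833, 0.2500], E[r] = 3.5000, γ^t·E[r] = 3.500000, running G = 3.500000
t=1: π = [0.2292, 0.2569, 0.2569, 0.2569], E[r] = 2.7153, γ^t·E[r] = 1.900694, running G = 5.400694
t=2: π = [0.2286, 0.2523, 0.2714, 0.2477], E[r] = 2.6950, γ^t·E[r] = 1.320561, running G = 6.721256
t=3: π = [0.2294, 0.2516, 0.2726, 0.2464], E[r] = 2.6944, γ^t·E[r] = 0.924194, running G = 7.645450
t=4: π = [0.2295, 0.2514, 0.2727, 0.2464], E[r] = 2.6941, γ^t·E[r] = 0.646849, running G = 8.292300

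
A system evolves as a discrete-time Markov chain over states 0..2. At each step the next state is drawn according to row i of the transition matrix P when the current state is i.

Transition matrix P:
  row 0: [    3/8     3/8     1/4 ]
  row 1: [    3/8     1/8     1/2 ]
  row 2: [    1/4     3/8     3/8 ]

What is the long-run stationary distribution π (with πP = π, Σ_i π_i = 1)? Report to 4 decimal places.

π = [0.3286, 0.3000, 0.3714]

Balance equations π_j = Σ_i π_i·P[i][j]:
  π_0 = 3/8·π_0 + 3/8·π_1 + 1/4·π_2
  π_1 = 3/8·π_0 + 1/8·π_1 + 3/8·π_2
  normalize: π_0 + π_1 + π_2 = 1
Solving the linear system gives exactly π = [23/70, 3/10, 13/35].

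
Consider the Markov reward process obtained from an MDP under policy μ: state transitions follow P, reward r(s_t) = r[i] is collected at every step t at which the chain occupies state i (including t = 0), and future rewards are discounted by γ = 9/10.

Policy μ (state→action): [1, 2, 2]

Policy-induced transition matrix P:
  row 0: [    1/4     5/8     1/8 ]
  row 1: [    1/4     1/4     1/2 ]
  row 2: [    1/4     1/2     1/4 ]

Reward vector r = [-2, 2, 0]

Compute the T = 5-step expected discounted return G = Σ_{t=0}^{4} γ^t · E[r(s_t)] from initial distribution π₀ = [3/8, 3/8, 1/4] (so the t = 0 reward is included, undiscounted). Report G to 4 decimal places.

G = 1.1245

t=0: π = [0.3750, 0.3750, 0.2500], E[r] = 0.0000, γ^t·E[r] = 0.000000, running G = 0.000000
t=1: π = [0.2500, 0.4531, 0.2969], E[r] = 0.4063, γ^t·E[r] = 0.365625, running G = 0.365625
t=2: π = [0.2500, 0.4180, 0.3320], E[r] = 0.3359, γ^t·E[r] = 0.272109, running G = 0.637734
t=3: π = [0.2500, 0.4268, 0.3232], E[r] = 0.3535, γ^t·E[r] = 0.257713, running G = 0.895447
t=4: π = [0.2500, 0.4246, 0.3254], E[r] = 0.3491, γ^t·E[r] = 0.229058, running G = 1.124506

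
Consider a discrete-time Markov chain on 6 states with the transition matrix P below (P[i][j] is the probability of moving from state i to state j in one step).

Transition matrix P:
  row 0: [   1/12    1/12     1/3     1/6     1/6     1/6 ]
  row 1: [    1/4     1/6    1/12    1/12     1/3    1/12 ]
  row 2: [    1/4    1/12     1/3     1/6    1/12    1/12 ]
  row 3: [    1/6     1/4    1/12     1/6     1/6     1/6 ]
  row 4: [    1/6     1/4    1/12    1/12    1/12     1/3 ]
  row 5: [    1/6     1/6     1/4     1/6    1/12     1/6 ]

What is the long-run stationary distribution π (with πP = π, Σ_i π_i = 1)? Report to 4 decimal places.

π = [0.1820, 0.1584, 0.2076, 0.1410, 0.1499, 0.1611]

Balance equations π_j = Σ_i π_i·P[i][j]:
  π_0 = 1/12·π_0 + 1/4·π_1 + 1/4·π_2 + 1/6·π_3 + 1/6·π_4 + 1/6·π_5
  π_1 = 1/12·π_0 + 1/6·π_1 + 1/12·π_2 + 1/4·π_3 + 1/4·π_4 + 1/6·π_5
  π_2 = 1/3·π_0 + 1/12·π_1 + 1/3·π_2 + 1/12·π_3 + 1/12·π_4 + 1/4·π_5
  π_3 = 1/6·π_0 + 1/12·π_1 + 1/6·π_2 + 1/6·π_3 + 1/12·π_4 + 1/6·π_5
  π_4 = 1/6·π_0 + 1/3·π_1 + 1/12·π_2 + 1/6·π_3 + 1/12·π_4 + 1/12·π_5
  normalize: π_0 + π_1 + π_2 + π_3 + π_4 + π_5 = 1
Solving the linear system gives exactly π = [43954/241503, 38263/241503, 16711/80501, 34046/241503, 36191/241503, 12972/80501].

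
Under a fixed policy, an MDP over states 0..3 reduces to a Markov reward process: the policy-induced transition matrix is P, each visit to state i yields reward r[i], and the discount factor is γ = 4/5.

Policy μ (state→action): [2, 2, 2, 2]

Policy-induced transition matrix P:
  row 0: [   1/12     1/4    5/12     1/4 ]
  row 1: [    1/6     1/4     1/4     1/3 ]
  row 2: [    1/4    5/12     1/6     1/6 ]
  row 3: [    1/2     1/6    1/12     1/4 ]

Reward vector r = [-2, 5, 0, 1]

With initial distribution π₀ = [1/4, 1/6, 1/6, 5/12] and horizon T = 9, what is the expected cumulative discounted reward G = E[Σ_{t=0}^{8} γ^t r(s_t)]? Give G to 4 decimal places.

t=0: π = [0.2500, 0.1667, 0.1667, 0.4167], E[r] = 0.7500, γ^t·E[r] = 0.750000, running G = 0.750000
t=1: π = [0.2986, 0.2431, 0.2083, 0.2500], E[r] = 0.8681, γ^t·E[r] = 0.694444, running G = 1.444444
t=2: π = [0.2425, 0.2639, 0.2407, 0.2529], E[r] = 1.0874, γ^t·E[r] = 0.695926, running G = 2.140370
t=3: π = [0.2508, 0.2690, 0.2282, 0.2519], E[r] = 1.0955, γ^t·E[r] = 0.560914, running G = 2.701284
t=4: π = [0.2488, 0.2670, 0.2308, 0.2534], E[r] = 1.0911, γ^t·E[r] = 0.446909, running G = 3.148193
t=5: π = [0.2496, 0.2673, 0.2300, 0.2530], E[r] = 1.0905, γ^t·E[r] = 0.357332, running G = 3.505525
t=6: π = [0.2494, 0.2672, 0.2303, 0.2531], E[r] = 1.0906, γ^t·E[r] = 0.285897, running G = 3.791421
t=7: π = [0.2494, 0.2673, 0.2302, 0.2531], E[r] = 1.0906, γ^t·E[r] = 0.228719, running G = 4.020140
t=8: π = [0.2494, 0.2673, 0.2302, 0.2531], E[r] = 1.0906, γ^t·E[r] = 0.182976, running G = 4.203116

G = 4.2031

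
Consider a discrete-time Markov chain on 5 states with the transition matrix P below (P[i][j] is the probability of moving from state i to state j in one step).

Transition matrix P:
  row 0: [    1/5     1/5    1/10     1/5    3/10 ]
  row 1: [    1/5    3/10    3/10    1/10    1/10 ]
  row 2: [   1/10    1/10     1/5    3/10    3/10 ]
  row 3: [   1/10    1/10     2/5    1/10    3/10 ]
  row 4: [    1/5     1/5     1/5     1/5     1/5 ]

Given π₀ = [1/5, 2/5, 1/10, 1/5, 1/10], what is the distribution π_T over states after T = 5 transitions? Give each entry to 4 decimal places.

π = [0.1573, 0.1748, 0.2393, 0.1876, 0.2409]

t=0: π = [0.2000, 0.4000, 0.1000, 0.2000, 0.1000]
t=1: π = [0.1700, 0.2100, 0.2600, 0.1500, 0.2100]
t=2: π = [0.1590, 0.1800, 0.2340, 0.1900, 0.2370]
t=3: π = [0.1576, 0.1756, 0.2401, 0.1864, 0.2403]
t=4: π = [0.1574, 0.1749, 0.2391, 0.1878, 0.2409]
t=5: π = [0.1573, 0.1748, 0.2393, 0.1876, 0.2409]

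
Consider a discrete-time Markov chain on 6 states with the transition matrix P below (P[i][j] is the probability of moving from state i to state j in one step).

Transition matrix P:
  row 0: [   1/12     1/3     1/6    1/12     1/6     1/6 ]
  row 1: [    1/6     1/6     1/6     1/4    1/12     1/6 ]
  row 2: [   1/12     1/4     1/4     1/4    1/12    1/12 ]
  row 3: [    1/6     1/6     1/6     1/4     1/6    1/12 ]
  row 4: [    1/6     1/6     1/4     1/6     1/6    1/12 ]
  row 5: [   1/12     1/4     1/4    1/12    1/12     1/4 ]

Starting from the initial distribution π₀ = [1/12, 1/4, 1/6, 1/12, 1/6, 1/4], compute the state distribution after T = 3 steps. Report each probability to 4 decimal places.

π = [0.1276, 0.2162, 0.2052, 0.1964, 0.1198, 0.1348]

t=0: π = [0.0833, 0.2500, 0.1667, 0.0833, 0.1667, 0.2500]
t=1: π = [0.1250, 0.2153, 0.2153, 0.1806, 0.1111, 0.1528]
t=2: π = [0.1256, 0.2182, 0.2066, 0.1944, 0.1181, 0.1372]
t=3: π = [0.1276, 0.2162, 0.2052, 0.1964, 0.1198, 0.1348]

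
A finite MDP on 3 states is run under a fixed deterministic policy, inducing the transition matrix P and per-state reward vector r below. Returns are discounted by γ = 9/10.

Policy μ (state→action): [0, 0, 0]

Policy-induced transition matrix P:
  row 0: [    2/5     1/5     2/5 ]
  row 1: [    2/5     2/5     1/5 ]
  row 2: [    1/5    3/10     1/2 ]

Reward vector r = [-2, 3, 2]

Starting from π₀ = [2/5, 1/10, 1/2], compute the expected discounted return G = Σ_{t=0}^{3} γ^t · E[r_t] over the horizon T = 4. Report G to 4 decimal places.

G = 3.0421

t=0: π = [0.4000, 0.1000, 0.5000], E[r] = 0.5000, γ^t·E[r] = 0.500000, running G = 0.500000
t=1: π = [0.3000, 0.2700, 0.4300], E[r] = 1.0700, γ^t·E[r] = 0.963000, running G = 1.463000
t=2: π = [0.3140, 0.2970, 0.3890], E[r] = 1.0410, γ^t·E[r] = 0.843210, running G = 2.306210
t=3: π = [0.3222, 0.2983, 0.3795], E[r] = 1.0095, γ^t·E[r] = 0.735926, running G = 3.042136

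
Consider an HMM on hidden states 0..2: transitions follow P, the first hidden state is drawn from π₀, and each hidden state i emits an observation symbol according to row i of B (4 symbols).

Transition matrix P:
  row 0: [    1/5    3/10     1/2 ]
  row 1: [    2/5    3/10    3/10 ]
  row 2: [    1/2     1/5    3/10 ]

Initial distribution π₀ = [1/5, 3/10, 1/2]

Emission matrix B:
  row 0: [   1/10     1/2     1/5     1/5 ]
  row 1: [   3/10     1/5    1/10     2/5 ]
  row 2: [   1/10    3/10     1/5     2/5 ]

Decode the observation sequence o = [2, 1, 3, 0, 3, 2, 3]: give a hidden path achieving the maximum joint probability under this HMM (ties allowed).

path = [2, 0, 2, 0, 2, 0, 2]

t=0: δ = [4.000e-02, 3.000e-02, 1.000e-01]  (obs o_0=2)
t=1: δ = [2.500e-02, 4.000e-03, 9.000e-03]  ψ = [2, 2, 2]  (obs o_1=1)
t=2: δ = [1.000e-03, 3.000e-03, 5.000e-03]  ψ = [0, 0, 0]  (obs o_2=3)
t=3: δ = [2.500e-04, 3.000e-04, 1.500e-04]  ψ = [2, 2, 2]  (obs o_3=0)
t=4: δ = [2.400e-05, 3.600e-05, 5.000e-05]  ψ = [1, 1, 0]  (obs o_4=3)
t=5: δ = [5.000e-06, 1.080e-06, 3.000e-06]  ψ = [2, 1, 2]  (obs o_5=2)
t=6: δ = [3.000e-07, 6.000e-07, 1.000e-06]  ψ = [2, 0, 0]  (obs o_6=3)
backtrack: best end state = 2; path = [2, 0, 2, 0, 2, 0, 2]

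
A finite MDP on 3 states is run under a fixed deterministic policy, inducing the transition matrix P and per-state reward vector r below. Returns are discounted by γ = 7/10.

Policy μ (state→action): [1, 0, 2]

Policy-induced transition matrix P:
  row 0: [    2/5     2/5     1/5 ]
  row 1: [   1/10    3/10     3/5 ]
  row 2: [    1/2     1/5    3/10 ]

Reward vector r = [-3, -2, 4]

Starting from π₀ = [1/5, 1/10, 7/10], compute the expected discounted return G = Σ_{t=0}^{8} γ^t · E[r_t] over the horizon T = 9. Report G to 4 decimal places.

G = 1.2068

t=0: π = [0.2000, 0.1000, 0.7000], E[r] = 2.0000, γ^t·E[r] = 2.000000, running G = 2.000000
t=1: π = [0.4400, 0.2500, 0.3100], E[r] = -0.5800, γ^t·E[r] = -0.406000, running G = 1.594000
t=2: π = [0.3560, 0.3130, 0.3310], E[r] = -0.3700, γ^t·E[r] = -0.181300, running G = 1.412700
t=3: π = [0.3392, 0.3025, 0.3583], E[r] = -0.1894, γ^t·E[r] = -0.064964, running G = 1.347736
t=4: π = [0.3451, 0.2981, 0.3568], E[r] = -0.2041, γ^t·E[r] = -0.049004, running G = 1.298731
t=5: π = [0.3463, 0.2988, 0.3549], E[r] = -0.2167, γ^t·E[r] = -0.036428, running G = 1.262304
t=6: π = [0.3458, 0.2991, 0.3550], E[r] = -0.2157, γ^t·E[r] = -0.025378, running G = 1.236925
t=7: π = [0.3458, 0.2991, 0.3552], E[r] = -0.2148, γ^t·E[r] = -0.017692, running G = 1.219233
t=8: π = [0.3458, 0.2991, 0.3551], E[r] = -0.2149, γ^t·E[r] = -0.012389, running G = 1.206845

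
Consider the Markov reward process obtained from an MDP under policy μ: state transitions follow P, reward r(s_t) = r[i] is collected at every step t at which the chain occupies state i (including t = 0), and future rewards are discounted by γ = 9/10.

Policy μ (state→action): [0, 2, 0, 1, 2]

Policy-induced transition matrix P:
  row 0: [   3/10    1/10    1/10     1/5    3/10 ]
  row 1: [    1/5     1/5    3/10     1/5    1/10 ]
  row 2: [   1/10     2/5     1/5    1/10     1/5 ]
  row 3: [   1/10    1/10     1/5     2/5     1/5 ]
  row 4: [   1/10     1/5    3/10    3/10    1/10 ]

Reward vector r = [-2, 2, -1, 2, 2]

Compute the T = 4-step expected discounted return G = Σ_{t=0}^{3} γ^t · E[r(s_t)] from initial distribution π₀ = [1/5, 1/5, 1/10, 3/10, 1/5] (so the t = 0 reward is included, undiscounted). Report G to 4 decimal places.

t=0: π = [0.2000, 0.2000, 0.1000, 0.3000, 0.2000], E[r] = 0.9000, γ^t·E[r] = 0.900000, running G = 0.900000
t=1: π = [0.1600, 0.1700, 0.2200, 0.2700, 0.1800], E[r] = 0.7000, γ^t·E[r] = 0.630000, running G = 1.530000
t=2: π = [0.1490, 0.2010, 0.2190, 0.2500, 0.1810], E[r] = 0.7470, γ^t·E[r] = 0.605070, running G = 2.135070
t=3: π = [0.1499, 0.2039, 0.2233, 0.2462, 0.1767], E[r] = 0.7305, γ^t·E[r] = 0.532535, running G = 2.667605

G = 2.6676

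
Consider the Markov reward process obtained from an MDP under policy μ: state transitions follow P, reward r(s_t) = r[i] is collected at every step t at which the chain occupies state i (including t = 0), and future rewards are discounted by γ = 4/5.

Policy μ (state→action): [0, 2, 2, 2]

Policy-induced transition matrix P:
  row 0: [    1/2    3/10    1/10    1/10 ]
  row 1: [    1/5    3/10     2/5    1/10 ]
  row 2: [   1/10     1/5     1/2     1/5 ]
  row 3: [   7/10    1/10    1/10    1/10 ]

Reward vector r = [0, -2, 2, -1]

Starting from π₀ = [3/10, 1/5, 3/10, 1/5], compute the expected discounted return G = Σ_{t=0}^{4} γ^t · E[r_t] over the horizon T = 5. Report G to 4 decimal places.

t=0: π = [0.3000, 0.2000, 0.3000, 0.2000], E[r] = 0.0000, γ^t·E[r] = 0.000000, running G = 0.000000
t=1: π = [0.3600, 0.2300, 0.2800, 0.1300], E[r] = -0.0300, γ^t·E[r] = -0.024000, running G = -0.024000
t=2: π = [0.3450, 0.2460, 0.2810, 0.1280], E[r] = -0.0580, γ^t·E[r] = -0.037120, running G = -0.061120
t=3: π = [0.3394, 0.2463, 0.2862, 0.1281], E[r] = -0.0483, γ^t·E[r] = -0.024730, running G = -0.085850
t=4: π = [0.3373, 0.2458, 0.2884, 0.1286], E[r] = -0.0434, γ^t·E[r] = -0.017777, running G = -0.103626

G = -0.1036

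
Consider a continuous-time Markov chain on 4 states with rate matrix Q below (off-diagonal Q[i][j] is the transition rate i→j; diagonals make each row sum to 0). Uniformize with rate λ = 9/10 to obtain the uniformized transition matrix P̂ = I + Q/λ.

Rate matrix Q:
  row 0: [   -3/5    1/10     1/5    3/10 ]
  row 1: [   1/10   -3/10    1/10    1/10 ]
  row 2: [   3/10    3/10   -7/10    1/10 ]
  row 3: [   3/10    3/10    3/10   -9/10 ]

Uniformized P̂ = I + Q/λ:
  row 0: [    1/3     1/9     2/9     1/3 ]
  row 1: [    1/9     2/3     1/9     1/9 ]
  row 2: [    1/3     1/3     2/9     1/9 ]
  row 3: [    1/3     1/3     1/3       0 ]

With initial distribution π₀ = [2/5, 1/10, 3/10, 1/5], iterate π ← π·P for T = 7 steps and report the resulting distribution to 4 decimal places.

t=0: π = [0.4000, 0.1000, 0.3000, 0.2000]
t=1: π = [0.3111, 0.2778, 0.2333, 0.1778]
t=2: π = [0.2716, 0.3568, 0.2111, 0.1605]
t=3: π = [0.2540, 0.3919, 0.2004, 0.1536]
t=4: π = [0.2462, 0.4075, 0.1957, 0.1505]
t=5: π = [0.2428, 0.4145, 0.1937, 0.1491]
t=6: π = [0.2412, 0.4175, 0.1927, 0.1485]
t=7: π = [0.2405, 0.4189, 0.1923, 0.1482]

π = [0.2405, 0.4189, 0.1923, 0.1482]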